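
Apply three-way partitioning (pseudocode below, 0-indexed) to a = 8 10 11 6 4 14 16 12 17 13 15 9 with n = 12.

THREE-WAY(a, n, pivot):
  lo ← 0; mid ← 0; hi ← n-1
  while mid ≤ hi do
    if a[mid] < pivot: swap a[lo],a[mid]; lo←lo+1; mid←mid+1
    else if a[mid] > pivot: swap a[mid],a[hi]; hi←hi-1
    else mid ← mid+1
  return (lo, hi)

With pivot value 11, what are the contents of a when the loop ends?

lo=0 mid=0 hi=11
8<11: swap(0,0), lo=1 mid=1 ⇒ 8 10 11 6 4 14 16 12 17 13 15 9
10<11: swap(1,1), lo=2 mid=2 ⇒ 8 10 11 6 4 14 16 12 17 13 15 9
11=11: mid=3
6<11: swap(2,3), lo=3 mid=4 ⇒ 8 10 6 11 4 14 16 12 17 13 15 9
4<11: swap(3,4), lo=4 mid=5 ⇒ 8 10 6 4 11 14 16 12 17 13 15 9
14>11: swap(5,11), hi=10 ⇒ 8 10 6 4 11 9 16 12 17 13 15 14
9<11: swap(4,5), lo=5 mid=6 ⇒ 8 10 6 4 9 11 16 12 17 13 15 14
16>11: swap(6,10), hi=9 ⇒ 8 10 6 4 9 11 15 12 17 13 16 14
15>11: swap(6,9), hi=8 ⇒ 8 10 6 4 9 11 13 12 17 15 16 14
13>11: swap(6,8), hi=7 ⇒ 8 10 6 4 9 11 17 12 13 15 16 14
17>11: swap(6,7), hi=6 ⇒ 8 10 6 4 9 11 12 17 13 15 16 14
12>11: swap(6,6), hi=5 ⇒ 8 10 6 4 9 11 12 17 13 15 16 14
done. lo=5 hi=5; a=8 10 6 4 9 11 12 17 13 15 16 14

8 10 6 4 9 11 12 17 13 15 16 14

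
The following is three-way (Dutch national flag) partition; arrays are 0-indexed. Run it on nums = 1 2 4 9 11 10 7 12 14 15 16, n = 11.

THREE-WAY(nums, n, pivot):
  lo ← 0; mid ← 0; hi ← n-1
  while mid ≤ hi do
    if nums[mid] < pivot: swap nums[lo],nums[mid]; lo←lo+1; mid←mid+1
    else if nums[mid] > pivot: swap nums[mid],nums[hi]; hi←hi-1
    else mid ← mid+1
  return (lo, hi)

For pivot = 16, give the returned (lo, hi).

(10, 10)

lo=0 mid=0 hi=10
1<16: swap(0,0), lo=1 mid=1 ⇒ 1 2 4 9 11 10 7 12 14 15 16
2<16: swap(1,1), lo=2 mid=2 ⇒ 1 2 4 9 11 10 7 12 14 15 16
4<16: swap(2,2), lo=3 mid=3 ⇒ 1 2 4 9 11 10 7 12 14 15 16
9<16: swap(3,3), lo=4 mid=4 ⇒ 1 2 4 9 11 10 7 12 14 15 16
11<16: swap(4,4), lo=5 mid=5 ⇒ 1 2 4 9 11 10 7 12 14 15 16
10<16: swap(5,5), lo=6 mid=6 ⇒ 1 2 4 9 11 10 7 12 14 15 16
7<16: swap(6,6), lo=7 mid=7 ⇒ 1 2 4 9 11 10 7 12 14 15 16
12<16: swap(7,7), lo=8 mid=8 ⇒ 1 2 4 9 11 10 7 12 14 15 16
14<16: swap(8,8), lo=9 mid=9 ⇒ 1 2 4 9 11 10 7 12 14 15 16
15<16: swap(9,9), lo=10 mid=10 ⇒ 1 2 4 9 11 10 7 12 14 15 16
16=16: mid=11
done. lo=10 hi=10; nums=1 2 4 9 11 10 7 12 14 15 16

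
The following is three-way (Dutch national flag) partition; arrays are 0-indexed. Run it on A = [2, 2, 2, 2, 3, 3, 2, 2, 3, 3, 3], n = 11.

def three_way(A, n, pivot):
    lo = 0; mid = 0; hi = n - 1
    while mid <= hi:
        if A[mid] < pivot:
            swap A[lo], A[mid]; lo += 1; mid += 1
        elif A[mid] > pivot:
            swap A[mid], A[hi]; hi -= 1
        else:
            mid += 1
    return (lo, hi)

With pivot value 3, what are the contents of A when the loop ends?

pivot = 3; lo=0, mid=0, hi=10
A[mid]=2<3: swap A[0],A[0]; lo=1,mid=1 → [2, 2, 2, 2, 3, 3, 2, 2, 3, 3, 3]
A[mid]=2<3: swap A[1],A[1]; lo=2,mid=2 → [2, 2, 2, 2, 3, 3, 2, 2, 3, 3, 3]
A[mid]=2<3: swap A[2],A[2]; lo=3,mid=3 → [2, 2, 2, 2, 3, 3, 2, 2, 3, 3, 3]
A[mid]=2<3: swap A[3],A[3]; lo=4,mid=4 → [2, 2, 2, 2, 3, 3, 2, 2, 3, 3, 3]
A[mid]=3=3: mid=5
A[mid]=3=3: mid=6
A[mid]=2<3: swap A[4],A[6]; lo=5,mid=7 → [2, 2, 2, 2, 2, 3, 3, 2, 3, 3, 3]
A[mid]=2<3: swap A[5],A[7]; lo=6,mid=8 → [2, 2, 2, 2, 2, 2, 3, 3, 3, 3, 3]
A[mid]=3=3: mid=9
A[mid]=3=3: mid=10
A[mid]=3=3: mid=11
end: lo=6, hi=10; A = [2, 2, 2, 2, 2, 2, 3, 3, 3, 3, 3]

[2, 2, 2, 2, 2, 2, 3, 3, 3, 3, 3]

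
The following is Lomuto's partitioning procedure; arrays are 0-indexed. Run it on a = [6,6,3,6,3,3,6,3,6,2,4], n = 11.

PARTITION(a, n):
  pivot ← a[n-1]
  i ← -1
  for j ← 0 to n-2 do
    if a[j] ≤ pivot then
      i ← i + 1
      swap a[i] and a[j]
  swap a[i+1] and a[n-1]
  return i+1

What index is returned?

5

pivot = a[10] = 4; i = -1
j=0: a[0]=6 > 4 → no swap
j=1: a[1]=6 > 4 → no swap
j=2: a[2]=3 ≤ 4 → i=0, swap a[0],a[2] → [3,6,6,6,3,3,6,3,6,2,4]
j=3: a[3]=6 > 4 → no swap
j=4: a[4]=3 ≤ 4 → i=1, swap a[1],a[4] → [3,3,6,6,6,3,6,3,6,2,4]
j=5: a[5]=3 ≤ 4 → i=2, swap a[2],a[5] → [3,3,3,6,6,6,6,3,6,2,4]
j=6: a[6]=6 > 4 → no swap
j=7: a[7]=3 ≤ 4 → i=3, swap a[3],a[7] → [3,3,3,3,6,6,6,6,6,2,4]
j=8: a[8]=6 > 4 → no swap
j=9: a[9]=2 ≤ 4 → i=4, swap a[4],a[9] → [3,3,3,3,2,6,6,6,6,6,4]
final swap a[5],a[10] → [3,3,3,3,2,4,6,6,6,6,6]; return 5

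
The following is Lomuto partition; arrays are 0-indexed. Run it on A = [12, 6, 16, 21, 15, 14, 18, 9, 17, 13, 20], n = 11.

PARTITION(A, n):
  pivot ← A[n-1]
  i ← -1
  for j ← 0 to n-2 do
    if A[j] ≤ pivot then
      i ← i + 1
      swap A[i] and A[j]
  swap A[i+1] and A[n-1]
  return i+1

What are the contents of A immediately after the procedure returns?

[12, 6, 16, 15, 14, 18, 9, 17, 13, 20, 21]

pivot=20, i=-1
j=0: 12≤20, i=0, swap(0,0) ⇒ [12, 6, 16, 21, 15, 14, 18, 9, 17, 13, 20]
j=1: 6≤20, i=1, swap(1,1) ⇒ [12, 6, 16, 21, 15, 14, 18, 9, 17, 13, 20]
j=2: 16≤20, i=2, swap(2,2) ⇒ [12, 6, 16, 21, 15, 14, 18, 9, 17, 13, 20]
j=3: 21>20, skip
j=4: 15≤20, i=3, swap(3,4) ⇒ [12, 6, 16, 15, 21, 14, 18, 9, 17, 13, 20]
j=5: 14≤20, i=4, swap(4,5) ⇒ [12, 6, 16, 15, 14, 21, 18, 9, 17, 13, 20]
j=6: 18≤20, i=5, swap(5,6) ⇒ [12, 6, 16, 15, 14, 18, 21, 9, 17, 13, 20]
j=7: 9≤20, i=6, swap(6,7) ⇒ [12, 6, 16, 15, 14, 18, 9, 21, 17, 13, 20]
j=8: 17≤20, i=7, swap(7,8) ⇒ [12, 6, 16, 15, 14, 18, 9, 17, 21, 13, 20]
j=9: 13≤20, i=8, swap(8,9) ⇒ [12, 6, 16, 15, 14, 18, 9, 17, 13, 21, 20]
swap(9,10) ⇒ [12, 6, 16, 15, 14, 18, 9, 17, 13, 20, 21]; return 9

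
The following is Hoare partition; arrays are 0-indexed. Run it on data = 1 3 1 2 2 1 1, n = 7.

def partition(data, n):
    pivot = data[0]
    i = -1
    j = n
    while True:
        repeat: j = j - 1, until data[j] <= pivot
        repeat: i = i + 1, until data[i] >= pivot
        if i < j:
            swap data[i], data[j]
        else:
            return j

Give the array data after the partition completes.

pivot = data[0] = 1; i = -1, j = 7
j→6 (data[6]=1≤1), i→0 (data[0]=1≥1); i<j, swap → 1 3 1 2 2 1 1
j→5 (data[5]=1≤1), i→1 (data[1]=3≥1); i<j, swap → 1 1 1 2 2 3 1
j→2, i→2; i≥j, return j=2. data = 1 1 1 2 2 3 1

1 1 1 2 2 3 1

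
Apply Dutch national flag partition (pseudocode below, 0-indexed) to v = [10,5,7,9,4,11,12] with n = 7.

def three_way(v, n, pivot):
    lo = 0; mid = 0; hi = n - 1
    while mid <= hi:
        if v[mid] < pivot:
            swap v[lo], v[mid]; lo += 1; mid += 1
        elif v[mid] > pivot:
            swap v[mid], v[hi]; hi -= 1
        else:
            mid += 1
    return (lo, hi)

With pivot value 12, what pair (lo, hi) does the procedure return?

lo=0 mid=0 hi=6
10<12: swap(0,0), lo=1 mid=1 ⇒ [10,5,7,9,4,11,12]
5<12: swap(1,1), lo=2 mid=2 ⇒ [10,5,7,9,4,11,12]
7<12: swap(2,2), lo=3 mid=3 ⇒ [10,5,7,9,4,11,12]
9<12: swap(3,3), lo=4 mid=4 ⇒ [10,5,7,9,4,11,12]
4<12: swap(4,4), lo=5 mid=5 ⇒ [10,5,7,9,4,11,12]
11<12: swap(5,5), lo=6 mid=6 ⇒ [10,5,7,9,4,11,12]
12=12: mid=7
done. lo=6 hi=6; v=[10,5,7,9,4,11,12]

(6, 6)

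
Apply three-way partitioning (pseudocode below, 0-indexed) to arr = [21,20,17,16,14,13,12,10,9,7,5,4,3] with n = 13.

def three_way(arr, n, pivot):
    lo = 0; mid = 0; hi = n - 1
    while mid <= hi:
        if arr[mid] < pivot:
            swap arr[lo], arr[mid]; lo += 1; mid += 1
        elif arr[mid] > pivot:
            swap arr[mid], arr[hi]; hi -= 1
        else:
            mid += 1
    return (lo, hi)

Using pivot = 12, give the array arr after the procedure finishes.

[3,4,5,7,9,10,12,13,14,16,17,20,21]

lo=0 mid=0 hi=12
21>12: swap(0,12), hi=11 ⇒ [3,20,17,16,14,13,12,10,9,7,5,4,21]
3<12: swap(0,0), lo=1 mid=1 ⇒ [3,20,17,16,14,13,12,10,9,7,5,4,21]
20>12: swap(1,11), hi=10 ⇒ [3,4,17,16,14,13,12,10,9,7,5,20,21]
4<12: swap(1,1), lo=2 mid=2 ⇒ [3,4,17,16,14,13,12,10,9,7,5,20,21]
17>12: swap(2,10), hi=9 ⇒ [3,4,5,16,14,13,12,10,9,7,17,20,21]
5<12: swap(2,2), lo=3 mid=3 ⇒ [3,4,5,16,14,13,12,10,9,7,17,20,21]
16>12: swap(3,9), hi=8 ⇒ [3,4,5,7,14,13,12,10,9,16,17,20,21]
7<12: swap(3,3), lo=4 mid=4 ⇒ [3,4,5,7,14,13,12,10,9,16,17,20,21]
14>12: swap(4,8), hi=7 ⇒ [3,4,5,7,9,13,12,10,14,16,17,20,21]
9<12: swap(4,4), lo=5 mid=5 ⇒ [3,4,5,7,9,13,12,10,14,16,17,20,21]
13>12: swap(5,7), hi=6 ⇒ [3,4,5,7,9,10,12,13,14,16,17,20,21]
10<12: swap(5,5), lo=6 mid=6 ⇒ [3,4,5,7,9,10,12,13,14,16,17,20,21]
12=12: mid=7
done. lo=6 hi=6; arr=[3,4,5,7,9,10,12,13,14,16,17,20,21]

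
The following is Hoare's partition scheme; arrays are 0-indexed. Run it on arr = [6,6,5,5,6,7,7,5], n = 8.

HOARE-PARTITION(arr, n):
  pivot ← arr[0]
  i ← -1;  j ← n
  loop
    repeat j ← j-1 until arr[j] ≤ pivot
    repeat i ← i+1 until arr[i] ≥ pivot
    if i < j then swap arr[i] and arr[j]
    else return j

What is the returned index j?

3

pivot=6
j stops at 7 (5), i stops at 0 (6); swap ⇒ [5,6,5,5,6,7,7,6]
j stops at 4 (6), i stops at 1 (6); swap ⇒ [5,6,5,5,6,7,7,6]
j stops at 3, i stops at 4; i≥j ⇒ return 3. arr=[5,6,5,5,6,7,7,6]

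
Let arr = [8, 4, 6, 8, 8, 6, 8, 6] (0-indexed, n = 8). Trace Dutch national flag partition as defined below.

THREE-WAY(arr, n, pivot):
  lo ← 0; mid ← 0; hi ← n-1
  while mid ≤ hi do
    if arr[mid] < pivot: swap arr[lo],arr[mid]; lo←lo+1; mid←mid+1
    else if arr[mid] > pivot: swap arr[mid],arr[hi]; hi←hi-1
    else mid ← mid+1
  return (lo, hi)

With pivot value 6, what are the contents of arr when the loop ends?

[4, 6, 6, 6, 8, 8, 8, 8]

pivot = 6; lo=0, mid=0, hi=7
arr[mid]=8>6: swap arr[0],arr[7]; hi=6 → [6, 4, 6, 8, 8, 6, 8, 8]
arr[mid]=6=6: mid=1
arr[mid]=4<6: swap arr[0],arr[1]; lo=1,mid=2 → [4, 6, 6, 8, 8, 6, 8, 8]
arr[mid]=6=6: mid=3
arr[mid]=8>6: swap arr[3],arr[6]; hi=5 → [4, 6, 6, 8, 8, 6, 8, 8]
arr[mid]=8>6: swap arr[3],arr[5]; hi=4 → [4, 6, 6, 6, 8, 8, 8, 8]
arr[mid]=6=6: mid=4
arr[mid]=8>6: swap arr[4],arr[4]; hi=3 → [4, 6, 6, 6, 8, 8, 8, 8]
end: lo=1, hi=3; arr = [4, 6, 6, 6, 8, 8, 8, 8]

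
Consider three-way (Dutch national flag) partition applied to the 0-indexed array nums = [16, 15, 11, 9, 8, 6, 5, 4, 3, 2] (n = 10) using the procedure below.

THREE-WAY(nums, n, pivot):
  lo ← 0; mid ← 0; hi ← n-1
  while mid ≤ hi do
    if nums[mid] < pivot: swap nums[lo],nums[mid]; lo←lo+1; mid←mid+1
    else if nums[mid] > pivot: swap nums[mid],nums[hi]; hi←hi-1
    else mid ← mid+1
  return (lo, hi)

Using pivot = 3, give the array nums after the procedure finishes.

lo=0 mid=0 hi=9
16>3: swap(0,9), hi=8 ⇒ [2, 15, 11, 9, 8, 6, 5, 4, 3, 16]
2<3: swap(0,0), lo=1 mid=1 ⇒ [2, 15, 11, 9, 8, 6, 5, 4, 3, 16]
15>3: swap(1,8), hi=7 ⇒ [2, 3, 11, 9, 8, 6, 5, 4, 15, 16]
3=3: mid=2
11>3: swap(2,7), hi=6 ⇒ [2, 3, 4, 9, 8, 6, 5, 11, 15, 16]
4>3: swap(2,6), hi=5 ⇒ [2, 3, 5, 9, 8, 6, 4, 11, 15, 16]
5>3: swap(2,5), hi=4 ⇒ [2, 3, 6, 9, 8, 5, 4, 11, 15, 16]
6>3: swap(2,4), hi=3 ⇒ [2, 3, 8, 9, 6, 5, 4, 11, 15, 16]
8>3: swap(2,3), hi=2 ⇒ [2, 3, 9, 8, 6, 5, 4, 11, 15, 16]
9>3: swap(2,2), hi=1 ⇒ [2, 3, 9, 8, 6, 5, 4, 11, 15, 16]
done. lo=1 hi=1; nums=[2, 3, 9, 8, 6, 5, 4, 11, 15, 16]

[2, 3, 9, 8, 6, 5, 4, 11, 15, 16]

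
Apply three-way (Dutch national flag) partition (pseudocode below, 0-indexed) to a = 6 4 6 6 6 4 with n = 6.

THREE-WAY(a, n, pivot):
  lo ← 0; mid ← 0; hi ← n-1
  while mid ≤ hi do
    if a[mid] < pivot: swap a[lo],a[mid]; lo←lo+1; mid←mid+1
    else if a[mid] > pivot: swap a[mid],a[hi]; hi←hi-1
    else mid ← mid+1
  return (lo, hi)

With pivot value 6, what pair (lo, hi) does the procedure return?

(2, 5)

lo=0 mid=0 hi=5
6=6: mid=1
4<6: swap(0,1), lo=1 mid=2 ⇒ 4 6 6 6 6 4
6=6: mid=3
6=6: mid=4
6=6: mid=5
4<6: swap(1,5), lo=2 mid=6 ⇒ 4 4 6 6 6 6
done. lo=2 hi=5; a=4 4 6 6 6 6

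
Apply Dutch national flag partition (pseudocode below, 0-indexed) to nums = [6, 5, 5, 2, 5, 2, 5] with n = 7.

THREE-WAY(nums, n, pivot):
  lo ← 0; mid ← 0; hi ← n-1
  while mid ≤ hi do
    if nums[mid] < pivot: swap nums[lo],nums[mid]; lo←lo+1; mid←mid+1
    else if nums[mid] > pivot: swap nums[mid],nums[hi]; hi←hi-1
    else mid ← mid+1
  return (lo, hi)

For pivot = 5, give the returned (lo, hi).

(2, 5)

pivot = 5; lo=0, mid=0, hi=6
nums[mid]=6>5: swap nums[0],nums[6]; hi=5 → [5, 5, 5, 2, 5, 2, 6]
nums[mid]=5=5: mid=1
nums[mid]=5=5: mid=2
nums[mid]=5=5: mid=3
nums[mid]=2<5: swap nums[0],nums[3]; lo=1,mid=4 → [2, 5, 5, 5, 5, 2, 6]
nums[mid]=5=5: mid=5
nums[mid]=2<5: swap nums[1],nums[5]; lo=2,mid=6 → [2, 2, 5, 5, 5, 5, 6]
end: lo=2, hi=5; nums = [2, 2, 5, 5, 5, 5, 6]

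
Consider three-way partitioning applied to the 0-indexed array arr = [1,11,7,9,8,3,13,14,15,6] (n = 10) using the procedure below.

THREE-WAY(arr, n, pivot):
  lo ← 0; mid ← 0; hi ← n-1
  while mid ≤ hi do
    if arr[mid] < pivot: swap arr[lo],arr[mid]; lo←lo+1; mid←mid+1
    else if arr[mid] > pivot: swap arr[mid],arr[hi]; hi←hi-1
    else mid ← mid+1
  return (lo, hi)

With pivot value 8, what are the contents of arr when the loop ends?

[1,6,7,3,8,13,14,15,9,11]

lo=0 mid=0 hi=9
1<8: swap(0,0), lo=1 mid=1 ⇒ [1,11,7,9,8,3,13,14,15,6]
11>8: swap(1,9), hi=8 ⇒ [1,6,7,9,8,3,13,14,15,11]
6<8: swap(1,1), lo=2 mid=2 ⇒ [1,6,7,9,8,3,13,14,15,11]
7<8: swap(2,2), lo=3 mid=3 ⇒ [1,6,7,9,8,3,13,14,15,11]
9>8: swap(3,8), hi=7 ⇒ [1,6,7,15,8,3,13,14,9,11]
15>8: swap(3,7), hi=6 ⇒ [1,6,7,14,8,3,13,15,9,11]
14>8: swap(3,6), hi=5 ⇒ [1,6,7,13,8,3,14,15,9,11]
13>8: swap(3,5), hi=4 ⇒ [1,6,7,3,8,13,14,15,9,11]
3<8: swap(3,3), lo=4 mid=4 ⇒ [1,6,7,3,8,13,14,15,9,11]
8=8: mid=5
done. lo=4 hi=4; arr=[1,6,7,3,8,13,14,15,9,11]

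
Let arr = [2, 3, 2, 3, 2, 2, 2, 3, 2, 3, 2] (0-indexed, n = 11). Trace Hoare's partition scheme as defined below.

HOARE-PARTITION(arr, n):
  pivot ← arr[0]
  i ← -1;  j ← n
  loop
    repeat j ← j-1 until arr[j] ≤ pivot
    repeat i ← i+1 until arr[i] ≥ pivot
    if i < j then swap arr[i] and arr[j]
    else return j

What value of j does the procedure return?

4

pivot = arr[0] = 2; i = -1, j = 11
j→10 (arr[10]=2≤2), i→0 (arr[0]=2≥2); i<j, swap → [2, 3, 2, 3, 2, 2, 2, 3, 2, 3, 2]
j→8 (arr[8]=2≤2), i→1 (arr[1]=3≥2); i<j, swap → [2, 2, 2, 3, 2, 2, 2, 3, 3, 3, 2]
j→6 (arr[6]=2≤2), i→2 (arr[2]=2≥2); i<j, swap → [2, 2, 2, 3, 2, 2, 2, 3, 3, 3, 2]
j→5 (arr[5]=2≤2), i→3 (arr[3]=3≥2); i<j, swap → [2, 2, 2, 2, 2, 3, 2, 3, 3, 3, 2]
j→4, i→4; i≥j, return j=4. arr = [2, 2, 2, 2, 2, 3, 2, 3, 3, 3, 2]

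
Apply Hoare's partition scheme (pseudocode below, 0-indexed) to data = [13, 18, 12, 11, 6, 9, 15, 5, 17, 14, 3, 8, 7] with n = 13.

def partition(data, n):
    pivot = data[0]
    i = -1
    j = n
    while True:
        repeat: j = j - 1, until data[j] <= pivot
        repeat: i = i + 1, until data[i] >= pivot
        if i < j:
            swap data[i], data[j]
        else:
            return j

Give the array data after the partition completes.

pivot = data[0] = 13; i = -1, j = 13
j→12 (data[12]=7≤13), i→0 (data[0]=13≥13); i<j, swap → [7, 18, 12, 11, 6, 9, 15, 5, 17, 14, 3, 8, 13]
j→11 (data[11]=8≤13), i→1 (data[1]=18≥13); i<j, swap → [7, 8, 12, 11, 6, 9, 15, 5, 17, 14, 3, 18, 13]
j→10 (data[10]=3≤13), i→6 (data[6]=15≥13); i<j, swap → [7, 8, 12, 11, 6, 9, 3, 5, 17, 14, 15, 18, 13]
j→7, i→8; i≥j, return j=7. data = [7, 8, 12, 11, 6, 9, 3, 5, 17, 14, 15, 18, 13]

[7, 8, 12, 11, 6, 9, 3, 5, 17, 14, 15, 18, 13]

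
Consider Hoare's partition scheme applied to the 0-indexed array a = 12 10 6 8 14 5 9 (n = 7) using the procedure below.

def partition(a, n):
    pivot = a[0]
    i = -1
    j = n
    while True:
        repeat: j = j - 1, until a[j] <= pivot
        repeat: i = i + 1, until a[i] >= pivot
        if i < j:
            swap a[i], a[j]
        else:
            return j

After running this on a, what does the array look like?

9 10 6 8 5 14 12

pivot=12
j stops at 6 (9), i stops at 0 (12); swap ⇒ 9 10 6 8 14 5 12
j stops at 5 (5), i stops at 4 (14); swap ⇒ 9 10 6 8 5 14 12
j stops at 4, i stops at 5; i≥j ⇒ return 4. a=9 10 6 8 5 14 12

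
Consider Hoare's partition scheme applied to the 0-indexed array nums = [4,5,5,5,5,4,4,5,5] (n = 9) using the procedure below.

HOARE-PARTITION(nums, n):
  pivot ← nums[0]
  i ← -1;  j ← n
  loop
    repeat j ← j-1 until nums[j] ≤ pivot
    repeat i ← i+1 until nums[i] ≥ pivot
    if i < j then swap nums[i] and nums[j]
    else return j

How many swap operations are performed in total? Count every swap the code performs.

2

pivot = nums[0] = 4; i = -1, j = 9
j→6 (nums[6]=4≤4), i→0 (nums[0]=4≥4); i<j, swap → [4,5,5,5,5,4,4,5,5]
j→5 (nums[5]=4≤4), i→1 (nums[1]=5≥4); i<j, swap → [4,4,5,5,5,5,4,5,5]
j→1, i→2; i≥j, return j=1. nums = [4,4,5,5,5,5,4,5,5]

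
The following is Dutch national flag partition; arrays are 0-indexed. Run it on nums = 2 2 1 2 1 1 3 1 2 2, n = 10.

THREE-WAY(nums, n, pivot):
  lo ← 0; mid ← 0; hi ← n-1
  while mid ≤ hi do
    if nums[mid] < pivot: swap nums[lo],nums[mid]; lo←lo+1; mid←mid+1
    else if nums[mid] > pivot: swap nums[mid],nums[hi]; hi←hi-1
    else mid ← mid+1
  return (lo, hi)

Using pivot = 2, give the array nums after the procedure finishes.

pivot = 2; lo=0, mid=0, hi=9
nums[mid]=2=2: mid=1
nums[mid]=2=2: mid=2
nums[mid]=1<2: swap nums[0],nums[2]; lo=1,mid=3 → 1 2 2 2 1 1 3 1 2 2
nums[mid]=2=2: mid=4
nums[mid]=1<2: swap nums[1],nums[4]; lo=2,mid=5 → 1 1 2 2 2 1 3 1 2 2
nums[mid]=1<2: swap nums[2],nums[5]; lo=3,mid=6 → 1 1 1 2 2 2 3 1 2 2
nums[mid]=3>2: swap nums[6],nums[9]; hi=8 → 1 1 1 2 2 2 2 1 2 3
nums[mid]=2=2: mid=7
nums[mid]=1<2: swap nums[3],nums[7]; lo=4,mid=8 → 1 1 1 1 2 2 2 2 2 3
nums[mid]=2=2: mid=9
end: lo=4, hi=8; nums = 1 1 1 1 2 2 2 2 2 3

1 1 1 1 2 2 2 2 2 3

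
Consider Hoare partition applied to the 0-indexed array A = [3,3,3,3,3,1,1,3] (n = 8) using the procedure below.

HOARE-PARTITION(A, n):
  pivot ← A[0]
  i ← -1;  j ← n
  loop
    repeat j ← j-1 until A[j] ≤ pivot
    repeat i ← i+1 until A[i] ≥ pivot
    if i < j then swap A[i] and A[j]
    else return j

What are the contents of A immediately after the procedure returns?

[3,1,1,3,3,3,3,3]

pivot = A[0] = 3; i = -1, j = 8
j→7 (A[7]=3≤3), i→0 (A[0]=3≥3); i<j, swap → [3,3,3,3,3,1,1,3]
j→6 (A[6]=1≤3), i→1 (A[1]=3≥3); i<j, swap → [3,1,3,3,3,1,3,3]
j→5 (A[5]=1≤3), i→2 (A[2]=3≥3); i<j, swap → [3,1,1,3,3,3,3,3]
j→4 (A[4]=3≤3), i→3 (A[3]=3≥3); i<j, swap → [3,1,1,3,3,3,3,3]
j→3, i→4; i≥j, return j=3. A = [3,1,1,3,3,3,3,3]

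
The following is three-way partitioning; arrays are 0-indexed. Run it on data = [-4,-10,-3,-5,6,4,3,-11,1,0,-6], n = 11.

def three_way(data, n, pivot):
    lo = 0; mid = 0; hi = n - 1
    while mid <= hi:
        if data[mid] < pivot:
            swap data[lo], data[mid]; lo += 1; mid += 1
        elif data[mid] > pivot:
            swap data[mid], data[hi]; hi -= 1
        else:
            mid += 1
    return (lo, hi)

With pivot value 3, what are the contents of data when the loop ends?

[-4,-10,-3,-5,-6,0,-11,1,3,4,6]

lo=0 mid=0 hi=10
-4<3: swap(0,0), lo=1 mid=1 ⇒ [-4,-10,-3,-5,6,4,3,-11,1,0,-6]
-10<3: swap(1,1), lo=2 mid=2 ⇒ [-4,-10,-3,-5,6,4,3,-11,1,0,-6]
-3<3: swap(2,2), lo=3 mid=3 ⇒ [-4,-10,-3,-5,6,4,3,-11,1,0,-6]
-5<3: swap(3,3), lo=4 mid=4 ⇒ [-4,-10,-3,-5,6,4,3,-11,1,0,-6]
6>3: swap(4,10), hi=9 ⇒ [-4,-10,-3,-5,-6,4,3,-11,1,0,6]
-6<3: swap(4,4), lo=5 mid=5 ⇒ [-4,-10,-3,-5,-6,4,3,-11,1,0,6]
4>3: swap(5,9), hi=8 ⇒ [-4,-10,-3,-5,-6,0,3,-11,1,4,6]
0<3: swap(5,5), lo=6 mid=6 ⇒ [-4,-10,-3,-5,-6,0,3,-11,1,4,6]
3=3: mid=7
-11<3: swap(6,7), lo=7 mid=8 ⇒ [-4,-10,-3,-5,-6,0,-11,3,1,4,6]
1<3: swap(7,8), lo=8 mid=9 ⇒ [-4,-10,-3,-5,-6,0,-11,1,3,4,6]
done. lo=8 hi=8; data=[-4,-10,-3,-5,-6,0,-11,1,3,4,6]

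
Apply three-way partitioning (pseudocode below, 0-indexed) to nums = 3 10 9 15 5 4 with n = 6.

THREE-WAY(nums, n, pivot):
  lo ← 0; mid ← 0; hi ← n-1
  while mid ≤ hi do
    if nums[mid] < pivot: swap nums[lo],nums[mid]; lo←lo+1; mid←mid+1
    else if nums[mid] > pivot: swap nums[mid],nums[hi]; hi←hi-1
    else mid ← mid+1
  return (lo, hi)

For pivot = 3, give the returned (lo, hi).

(0, 0)

pivot = 3; lo=0, mid=0, hi=5
nums[mid]=3=3: mid=1
nums[mid]=10>3: swap nums[1],nums[5]; hi=4 → 3 4 9 15 5 10
nums[mid]=4>3: swap nums[1],nums[4]; hi=3 → 3 5 9 15 4 10
nums[mid]=5>3: swap nums[1],nums[3]; hi=2 → 3 15 9 5 4 10
nums[mid]=15>3: swap nums[1],nums[2]; hi=1 → 3 9 15 5 4 10
nums[mid]=9>3: swap nums[1],nums[1]; hi=0 → 3 9 15 5 4 10
end: lo=0, hi=0; nums = 3 9 15 5 4 10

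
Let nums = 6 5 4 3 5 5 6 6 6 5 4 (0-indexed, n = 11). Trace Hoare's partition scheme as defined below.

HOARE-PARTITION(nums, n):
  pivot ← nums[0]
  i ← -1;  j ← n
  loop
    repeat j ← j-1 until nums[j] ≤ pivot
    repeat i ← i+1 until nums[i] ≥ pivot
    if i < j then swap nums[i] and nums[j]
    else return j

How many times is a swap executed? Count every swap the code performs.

3

pivot=6
j stops at 10 (4), i stops at 0 (6); swap ⇒ 4 5 4 3 5 5 6 6 6 5 6
j stops at 9 (5), i stops at 6 (6); swap ⇒ 4 5 4 3 5 5 5 6 6 6 6
j stops at 8 (6), i stops at 7 (6); swap ⇒ 4 5 4 3 5 5 5 6 6 6 6
j stops at 7, i stops at 8; i≥j ⇒ return 7. nums=4 5 4 3 5 5 5 6 6 6 6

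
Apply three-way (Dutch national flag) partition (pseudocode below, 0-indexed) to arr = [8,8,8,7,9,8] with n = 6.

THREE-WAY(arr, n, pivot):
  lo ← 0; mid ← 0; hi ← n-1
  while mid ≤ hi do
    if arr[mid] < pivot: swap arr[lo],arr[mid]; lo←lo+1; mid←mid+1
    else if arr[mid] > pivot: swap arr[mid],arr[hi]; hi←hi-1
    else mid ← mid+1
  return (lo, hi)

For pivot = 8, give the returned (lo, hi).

(1, 4)

pivot = 8; lo=0, mid=0, hi=5
arr[mid]=8=8: mid=1
arr[mid]=8=8: mid=2
arr[mid]=8=8: mid=3
arr[mid]=7<8: swap arr[0],arr[3]; lo=1,mid=4 → [7,8,8,8,9,8]
arr[mid]=9>8: swap arr[4],arr[5]; hi=4 → [7,8,8,8,8,9]
arr[mid]=8=8: mid=5
end: lo=1, hi=4; arr = [7,8,8,8,8,9]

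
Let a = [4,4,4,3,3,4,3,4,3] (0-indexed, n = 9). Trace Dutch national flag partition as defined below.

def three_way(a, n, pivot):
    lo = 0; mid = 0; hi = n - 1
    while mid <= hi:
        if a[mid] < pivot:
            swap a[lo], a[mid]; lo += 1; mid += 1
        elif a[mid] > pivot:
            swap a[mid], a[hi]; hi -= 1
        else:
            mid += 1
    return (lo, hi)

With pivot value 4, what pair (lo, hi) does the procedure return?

(4, 8)

lo=0 mid=0 hi=8
4=4: mid=1
4=4: mid=2
4=4: mid=3
3<4: swap(0,3), lo=1 mid=4 ⇒ [3,4,4,4,3,4,3,4,3]
3<4: swap(1,4), lo=2 mid=5 ⇒ [3,3,4,4,4,4,3,4,3]
4=4: mid=6
3<4: swap(2,6), lo=3 mid=7 ⇒ [3,3,3,4,4,4,4,4,3]
4=4: mid=8
3<4: swap(3,8), lo=4 mid=9 ⇒ [3,3,3,3,4,4,4,4,4]
done. lo=4 hi=8; a=[3,3,3,3,4,4,4,4,4]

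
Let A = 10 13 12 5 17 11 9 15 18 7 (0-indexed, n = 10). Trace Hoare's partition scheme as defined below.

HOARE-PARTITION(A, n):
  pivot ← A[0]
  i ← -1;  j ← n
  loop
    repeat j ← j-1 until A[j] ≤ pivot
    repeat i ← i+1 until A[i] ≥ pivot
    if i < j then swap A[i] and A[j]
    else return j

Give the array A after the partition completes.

7 9 5 12 17 11 13 15 18 10

pivot=10
j stops at 9 (7), i stops at 0 (10); swap ⇒ 7 13 12 5 17 11 9 15 18 10
j stops at 6 (9), i stops at 1 (13); swap ⇒ 7 9 12 5 17 11 13 15 18 10
j stops at 3 (5), i stops at 2 (12); swap ⇒ 7 9 5 12 17 11 13 15 18 10
j stops at 2, i stops at 3; i≥j ⇒ return 2. A=7 9 5 12 17 11 13 15 18 10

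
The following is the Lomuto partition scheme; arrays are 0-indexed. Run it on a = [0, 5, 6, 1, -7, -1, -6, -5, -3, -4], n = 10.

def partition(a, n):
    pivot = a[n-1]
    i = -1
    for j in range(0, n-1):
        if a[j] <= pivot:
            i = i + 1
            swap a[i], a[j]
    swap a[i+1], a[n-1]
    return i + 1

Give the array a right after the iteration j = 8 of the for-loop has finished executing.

[-7, -6, -5, 1, 0, -1, 5, 6, -3, -4]

pivot=-4, i=-1
j=0: 0>-4, skip
j=1: 5>-4, skip
j=2: 6>-4, skip
j=3: 1>-4, skip
j=4: -7≤-4, i=0, swap(0,4) ⇒ [-7, 5, 6, 1, 0, -1, -6, -5, -3, -4]
j=5: -1>-4, skip
j=6: -6≤-4, i=1, swap(1,6) ⇒ [-7, -6, 6, 1, 0, -1, 5, -5, -3, -4]
j=7: -5≤-4, i=2, swap(2,7) ⇒ [-7, -6, -5, 1, 0, -1, 5, 6, -3, -4]
j=8: -3>-4, skip
(after j=8) a = [-7, -6, -5, 1, 0, -1, 5, 6, -3, -4]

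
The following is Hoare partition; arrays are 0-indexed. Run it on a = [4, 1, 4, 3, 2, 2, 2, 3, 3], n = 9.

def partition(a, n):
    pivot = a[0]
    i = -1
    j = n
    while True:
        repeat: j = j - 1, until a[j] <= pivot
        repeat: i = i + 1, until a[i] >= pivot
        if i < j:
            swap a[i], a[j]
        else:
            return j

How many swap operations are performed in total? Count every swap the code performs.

2

pivot = a[0] = 4; i = -1, j = 9
j→8 (a[8]=3≤4), i→0 (a[0]=4≥4); i<j, swap → [3, 1, 4, 3, 2, 2, 2, 3, 4]
j→7 (a[7]=3≤4), i→2 (a[2]=4≥4); i<j, swap → [3, 1, 3, 3, 2, 2, 2, 4, 4]
j→6, i→7; i≥j, return j=6. a = [3, 1, 3, 3, 2, 2, 2, 4, 4]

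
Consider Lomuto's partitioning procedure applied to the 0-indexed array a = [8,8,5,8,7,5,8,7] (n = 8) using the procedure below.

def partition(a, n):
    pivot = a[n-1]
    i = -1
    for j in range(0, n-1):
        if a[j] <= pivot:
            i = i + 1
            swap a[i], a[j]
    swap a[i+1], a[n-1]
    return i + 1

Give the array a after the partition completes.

pivot=7, i=-1
j=0: 8>7, skip
j=1: 8>7, skip
j=2: 5≤7, i=0, swap(0,2) ⇒ [5,8,8,8,7,5,8,7]
j=3: 8>7, skip
j=4: 7≤7, i=1, swap(1,4) ⇒ [5,7,8,8,8,5,8,7]
j=5: 5≤7, i=2, swap(2,5) ⇒ [5,7,5,8,8,8,8,7]
j=6: 8>7, skip
swap(3,7) ⇒ [5,7,5,7,8,8,8,8]; return 3

[5,7,5,7,8,8,8,8]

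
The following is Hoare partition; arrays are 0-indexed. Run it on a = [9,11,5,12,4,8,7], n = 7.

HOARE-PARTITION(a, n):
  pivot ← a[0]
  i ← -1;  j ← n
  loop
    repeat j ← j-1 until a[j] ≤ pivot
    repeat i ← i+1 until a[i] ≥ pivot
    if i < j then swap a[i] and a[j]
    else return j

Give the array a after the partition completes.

[7,8,5,4,12,11,9]

pivot=9
j stops at 6 (7), i stops at 0 (9); swap ⇒ [7,11,5,12,4,8,9]
j stops at 5 (8), i stops at 1 (11); swap ⇒ [7,8,5,12,4,11,9]
j stops at 4 (4), i stops at 3 (12); swap ⇒ [7,8,5,4,12,11,9]
j stops at 3, i stops at 4; i≥j ⇒ return 3. a=[7,8,5,4,12,11,9]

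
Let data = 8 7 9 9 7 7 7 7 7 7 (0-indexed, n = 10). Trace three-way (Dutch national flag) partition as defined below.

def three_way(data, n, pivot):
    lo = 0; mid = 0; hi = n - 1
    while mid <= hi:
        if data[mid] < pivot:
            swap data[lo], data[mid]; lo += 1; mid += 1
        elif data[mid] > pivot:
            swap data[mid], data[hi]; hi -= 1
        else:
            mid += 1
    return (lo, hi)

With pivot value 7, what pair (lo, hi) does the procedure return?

pivot = 7; lo=0, mid=0, hi=9
data[mid]=8>7: swap data[0],data[9]; hi=8 → 7 7 9 9 7 7 7 7 7 8
data[mid]=7=7: mid=1
data[mid]=7=7: mid=2
data[mid]=9>7: swap data[2],data[8]; hi=7 → 7 7 7 9 7 7 7 7 9 8
data[mid]=7=7: mid=3
data[mid]=9>7: swap data[3],data[7]; hi=6 → 7 7 7 7 7 7 7 9 9 8
data[mid]=7=7: mid=4
data[mid]=7=7: mid=5
data[mid]=7=7: mid=6
data[mid]=7=7: mid=7
end: lo=0, hi=6; data = 7 7 7 7 7 7 7 9 9 8

(0, 6)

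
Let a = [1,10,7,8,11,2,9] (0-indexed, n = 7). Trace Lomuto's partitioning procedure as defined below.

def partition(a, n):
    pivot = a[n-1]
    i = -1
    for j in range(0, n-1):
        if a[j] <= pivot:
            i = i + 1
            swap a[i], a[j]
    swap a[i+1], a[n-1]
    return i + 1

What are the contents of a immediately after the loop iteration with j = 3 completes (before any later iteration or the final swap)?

pivot=9, i=-1
j=0: 1≤9, i=0, swap(0,0) ⇒ [1,10,7,8,11,2,9]
j=1: 10>9, skip
j=2: 7≤9, i=1, swap(1,2) ⇒ [1,7,10,8,11,2,9]
j=3: 8≤9, i=2, swap(2,3) ⇒ [1,7,8,10,11,2,9]
(after j=3) a = [1,7,8,10,11,2,9]

[1,7,8,10,11,2,9]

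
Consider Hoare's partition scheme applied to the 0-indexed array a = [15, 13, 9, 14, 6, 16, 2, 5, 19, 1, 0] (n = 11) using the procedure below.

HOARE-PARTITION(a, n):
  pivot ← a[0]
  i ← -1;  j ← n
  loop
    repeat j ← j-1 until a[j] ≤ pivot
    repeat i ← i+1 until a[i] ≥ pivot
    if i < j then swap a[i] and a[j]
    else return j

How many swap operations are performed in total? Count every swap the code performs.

pivot = a[0] = 15; i = -1, j = 11
j→10 (a[10]=0≤15), i→0 (a[0]=15≥15); i<j, swap → [0, 13, 9, 14, 6, 16, 2, 5, 19, 1, 15]
j→9 (a[9]=1≤15), i→5 (a[5]=16≥15); i<j, swap → [0, 13, 9, 14, 6, 1, 2, 5, 19, 16, 15]
j→7, i→8; i≥j, return j=7. a = [0, 13, 9, 14, 6, 1, 2, 5, 19, 16, 15]

2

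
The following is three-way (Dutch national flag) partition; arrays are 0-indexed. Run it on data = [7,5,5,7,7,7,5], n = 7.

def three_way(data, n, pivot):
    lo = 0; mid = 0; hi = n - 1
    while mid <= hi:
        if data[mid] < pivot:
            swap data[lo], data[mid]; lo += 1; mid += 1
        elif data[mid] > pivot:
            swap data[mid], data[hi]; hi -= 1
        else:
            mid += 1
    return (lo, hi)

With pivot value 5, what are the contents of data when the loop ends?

[5,5,5,7,7,7,7]

pivot = 5; lo=0, mid=0, hi=6
data[mid]=7>5: swap data[0],data[6]; hi=5 → [5,5,5,7,7,7,7]
data[mid]=5=5: mid=1
data[mid]=5=5: mid=2
data[mid]=5=5: mid=3
data[mid]=7>5: swap data[3],data[5]; hi=4 → [5,5,5,7,7,7,7]
data[mid]=7>5: swap data[3],data[4]; hi=3 → [5,5,5,7,7,7,7]
data[mid]=7>5: swap data[3],data[3]; hi=2 → [5,5,5,7,7,7,7]
end: lo=0, hi=2; data = [5,5,5,7,7,7,7]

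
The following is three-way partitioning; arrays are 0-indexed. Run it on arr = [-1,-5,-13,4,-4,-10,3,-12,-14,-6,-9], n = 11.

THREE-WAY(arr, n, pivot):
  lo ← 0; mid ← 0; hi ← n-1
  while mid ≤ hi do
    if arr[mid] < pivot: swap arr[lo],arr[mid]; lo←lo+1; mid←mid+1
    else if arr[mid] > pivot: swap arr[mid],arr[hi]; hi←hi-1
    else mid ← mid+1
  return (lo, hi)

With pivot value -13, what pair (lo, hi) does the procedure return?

(1, 1)

pivot = -13; lo=0, mid=0, hi=10
arr[mid]=-1>-13: swap arr[0],arr[10]; hi=9 → [-9,-5,-13,4,-4,-10,3,-12,-14,-6,-1]
arr[mid]=-9>-13: swap arr[0],arr[9]; hi=8 → [-6,-5,-13,4,-4,-10,3,-12,-14,-9,-1]
arr[mid]=-6>-13: swap arr[0],arr[8]; hi=7 → [-14,-5,-13,4,-4,-10,3,-12,-6,-9,-1]
arr[mid]=-14<-13: swap arr[0],arr[0]; lo=1,mid=1 → [-14,-5,-13,4,-4,-10,3,-12,-6,-9,-1]
arr[mid]=-5>-13: swap arr[1],arr[7]; hi=6 → [-14,-12,-13,4,-4,-10,3,-5,-6,-9,-1]
arr[mid]=-12>-13: swap arr[1],arr[6]; hi=5 → [-14,3,-13,4,-4,-10,-12,-5,-6,-9,-1]
arr[mid]=3>-13: swap arr[1],arr[5]; hi=4 → [-14,-10,-13,4,-4,3,-12,-5,-6,-9,-1]
arr[mid]=-10>-13: swap arr[1],arr[4]; hi=3 → [-14,-4,-13,4,-10,3,-12,-5,-6,-9,-1]
arr[mid]=-4>-13: swap arr[1],arr[3]; hi=2 → [-14,4,-13,-4,-10,3,-12,-5,-6,-9,-1]
arr[mid]=4>-13: swap arr[1],arr[2]; hi=1 → [-14,-13,4,-4,-10,3,-12,-5,-6,-9,-1]
arr[mid]=-13=-13: mid=2
end: lo=1, hi=1; arr = [-14,-13,4,-4,-10,3,-12,-5,-6,-9,-1]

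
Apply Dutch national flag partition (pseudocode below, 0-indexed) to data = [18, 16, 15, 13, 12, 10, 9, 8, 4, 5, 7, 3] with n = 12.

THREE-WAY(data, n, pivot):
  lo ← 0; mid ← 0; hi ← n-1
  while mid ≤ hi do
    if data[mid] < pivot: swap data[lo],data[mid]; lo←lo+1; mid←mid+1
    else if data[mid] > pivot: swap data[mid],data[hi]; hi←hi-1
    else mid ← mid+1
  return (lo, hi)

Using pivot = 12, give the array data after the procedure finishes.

lo=0 mid=0 hi=11
18>12: swap(0,11), hi=10 ⇒ [3, 16, 15, 13, 12, 10, 9, 8, 4, 5, 7, 18]
3<12: swap(0,0), lo=1 mid=1 ⇒ [3, 16, 15, 13, 12, 10, 9, 8, 4, 5, 7, 18]
16>12: swap(1,10), hi=9 ⇒ [3, 7, 15, 13, 12, 10, 9, 8, 4, 5, 16, 18]
7<12: swap(1,1), lo=2 mid=2 ⇒ [3, 7, 15, 13, 12, 10, 9, 8, 4, 5, 16, 18]
15>12: swap(2,9), hi=8 ⇒ [3, 7, 5, 13, 12, 10, 9, 8, 4, 15, 16, 18]
5<12: swap(2,2), lo=3 mid=3 ⇒ [3, 7, 5, 13, 12, 10, 9, 8, 4, 15, 16, 18]
13>12: swap(3,8), hi=7 ⇒ [3, 7, 5, 4, 12, 10, 9, 8, 13, 15, 16, 18]
4<12: swap(3,3), lo=4 mid=4 ⇒ [3, 7, 5, 4, 12, 10, 9, 8, 13, 15, 16, 18]
12=12: mid=5
10<12: swap(4,5), lo=5 mid=6 ⇒ [3, 7, 5, 4, 10, 12, 9, 8, 13, 15, 16, 18]
9<12: swap(5,6), lo=6 mid=7 ⇒ [3, 7, 5, 4, 10, 9, 12, 8, 13, 15, 16, 18]
8<12: swap(6,7), lo=7 mid=8 ⇒ [3, 7, 5, 4, 10, 9, 8, 12, 13, 15, 16, 18]
done. lo=7 hi=7; data=[3, 7, 5, 4, 10, 9, 8, 12, 13, 15, 16, 18]

[3, 7, 5, 4, 10, 9, 8, 12, 13, 15, 16, 18]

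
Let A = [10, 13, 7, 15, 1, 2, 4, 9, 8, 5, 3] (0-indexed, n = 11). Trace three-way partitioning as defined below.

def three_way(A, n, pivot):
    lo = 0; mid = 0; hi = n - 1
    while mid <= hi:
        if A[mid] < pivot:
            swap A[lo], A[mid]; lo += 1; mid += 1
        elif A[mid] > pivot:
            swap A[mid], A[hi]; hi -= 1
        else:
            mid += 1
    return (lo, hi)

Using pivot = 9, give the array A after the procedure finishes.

[3, 5, 7, 8, 1, 2, 4, 9, 15, 13, 10]

pivot = 9; lo=0, mid=0, hi=10
A[mid]=10>9: swap A[0],A[10]; hi=9 → [3, 13, 7, 15, 1, 2, 4, 9, 8, 5, 10]
A[mid]=3<9: swap A[0],A[0]; lo=1,mid=1 → [3, 13, 7, 15, 1, 2, 4, 9, 8, 5, 10]
A[mid]=13>9: swap A[1],A[9]; hi=8 → [3, 5, 7, 15, 1, 2, 4, 9, 8, 13, 10]
A[mid]=5<9: swap A[1],A[1]; lo=2,mid=2 → [3, 5, 7, 15, 1, 2, 4, 9, 8, 13, 10]
A[mid]=7<9: swap A[2],A[2]; lo=3,mid=3 → [3, 5, 7, 15, 1, 2, 4, 9, 8, 13, 10]
A[mid]=15>9: swap A[3],A[8]; hi=7 → [3, 5, 7, 8, 1, 2, 4, 9, 15, 13, 10]
A[mid]=8<9: swap A[3],A[3]; lo=4,mid=4 → [3, 5, 7, 8, 1, 2, 4, 9, 15, 13, 10]
A[mid]=1<9: swap A[4],A[4]; lo=5,mid=5 → [3, 5, 7, 8, 1, 2, 4, 9, 15, 13, 10]
A[mid]=2<9: swap A[5],A[5]; lo=6,mid=6 → [3, 5, 7, 8, 1, 2, 4, 9, 15, 13, 10]
A[mid]=4<9: swap A[6],A[6]; lo=7,mid=7 → [3, 5, 7, 8, 1, 2, 4, 9, 15, 13, 10]
A[mid]=9=9: mid=8
end: lo=7, hi=7; A = [3, 5, 7, 8, 1, 2, 4, 9, 15, 13, 10]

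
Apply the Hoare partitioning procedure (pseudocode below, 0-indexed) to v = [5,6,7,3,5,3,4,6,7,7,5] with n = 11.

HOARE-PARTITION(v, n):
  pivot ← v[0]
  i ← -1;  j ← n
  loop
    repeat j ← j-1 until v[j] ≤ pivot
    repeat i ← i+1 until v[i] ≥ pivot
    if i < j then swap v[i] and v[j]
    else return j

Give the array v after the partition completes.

pivot = v[0] = 5; i = -1, j = 11
j→10 (v[10]=5≤5), i→0 (v[0]=5≥5); i<j, swap → [5,6,7,3,5,3,4,6,7,7,5]
j→6 (v[6]=4≤5), i→1 (v[1]=6≥5); i<j, swap → [5,4,7,3,5,3,6,6,7,7,5]
j→5 (v[5]=3≤5), i→2 (v[2]=7≥5); i<j, swap → [5,4,3,3,5,7,6,6,7,7,5]
j→4, i→4; i≥j, return j=4. v = [5,4,3,3,5,7,6,6,7,7,5]

[5,4,3,3,5,7,6,6,7,7,5]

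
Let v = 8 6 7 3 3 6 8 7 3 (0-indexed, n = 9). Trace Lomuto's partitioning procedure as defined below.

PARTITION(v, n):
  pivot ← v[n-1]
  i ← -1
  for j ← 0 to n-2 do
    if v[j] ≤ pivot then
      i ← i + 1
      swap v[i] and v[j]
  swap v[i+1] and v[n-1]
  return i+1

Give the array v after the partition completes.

pivot=3, i=-1
j=0: 8>3, skip
j=1: 6>3, skip
j=2: 7>3, skip
j=3: 3≤3, i=0, swap(0,3) ⇒ 3 6 7 8 3 6 8 7 3
j=4: 3≤3, i=1, swap(1,4) ⇒ 3 3 7 8 6 6 8 7 3
j=5: 6>3, skip
j=6: 8>3, skip
j=7: 7>3, skip
swap(2,8) ⇒ 3 3 3 8 6 6 8 7 7; return 2

3 3 3 8 6 6 8 7 7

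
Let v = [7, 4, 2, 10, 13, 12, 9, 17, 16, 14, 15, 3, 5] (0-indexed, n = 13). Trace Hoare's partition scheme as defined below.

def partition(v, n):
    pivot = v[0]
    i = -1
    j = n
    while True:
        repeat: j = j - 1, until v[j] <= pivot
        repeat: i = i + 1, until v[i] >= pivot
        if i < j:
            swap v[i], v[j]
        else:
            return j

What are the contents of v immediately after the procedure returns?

pivot=7
j stops at 12 (5), i stops at 0 (7); swap ⇒ [5, 4, 2, 10, 13, 12, 9, 17, 16, 14, 15, 3, 7]
j stops at 11 (3), i stops at 3 (10); swap ⇒ [5, 4, 2, 3, 13, 12, 9, 17, 16, 14, 15, 10, 7]
j stops at 3, i stops at 4; i≥j ⇒ return 3. v=[5, 4, 2, 3, 13, 12, 9, 17, 16, 14, 15, 10, 7]

[5, 4, 2, 3, 13, 12, 9, 17, 16, 14, 15, 10, 7]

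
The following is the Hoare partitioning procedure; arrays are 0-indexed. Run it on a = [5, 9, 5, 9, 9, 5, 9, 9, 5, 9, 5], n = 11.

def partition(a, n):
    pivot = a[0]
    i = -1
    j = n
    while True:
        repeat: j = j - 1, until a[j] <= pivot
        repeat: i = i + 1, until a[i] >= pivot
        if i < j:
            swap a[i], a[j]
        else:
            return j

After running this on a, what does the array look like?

pivot = a[0] = 5; i = -1, j = 11
j→10 (a[10]=5≤5), i→0 (a[0]=5≥5); i<j, swap → [5, 9, 5, 9, 9, 5, 9, 9, 5, 9, 5]
j→8 (a[8]=5≤5), i→1 (a[1]=9≥5); i<j, swap → [5, 5, 5, 9, 9, 5, 9, 9, 9, 9, 5]
j→5 (a[5]=5≤5), i→2 (a[2]=5≥5); i<j, swap → [5, 5, 5, 9, 9, 5, 9, 9, 9, 9, 5]
j→2, i→3; i≥j, return j=2. a = [5, 5, 5, 9, 9, 5, 9, 9, 9, 9, 5]

[5, 5, 5, 9, 9, 5, 9, 9, 9, 9, 5]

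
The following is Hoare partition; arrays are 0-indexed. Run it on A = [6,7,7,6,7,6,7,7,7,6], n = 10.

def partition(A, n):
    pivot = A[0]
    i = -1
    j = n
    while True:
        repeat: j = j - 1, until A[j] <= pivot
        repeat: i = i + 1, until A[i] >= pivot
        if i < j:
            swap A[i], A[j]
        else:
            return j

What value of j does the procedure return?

2

pivot=6
j stops at 9 (6), i stops at 0 (6); swap ⇒ [6,7,7,6,7,6,7,7,7,6]
j stops at 5 (6), i stops at 1 (7); swap ⇒ [6,6,7,6,7,7,7,7,7,6]
j stops at 3 (6), i stops at 2 (7); swap ⇒ [6,6,6,7,7,7,7,7,7,6]
j stops at 2, i stops at 3; i≥j ⇒ return 2. A=[6,6,6,7,7,7,7,7,7,6]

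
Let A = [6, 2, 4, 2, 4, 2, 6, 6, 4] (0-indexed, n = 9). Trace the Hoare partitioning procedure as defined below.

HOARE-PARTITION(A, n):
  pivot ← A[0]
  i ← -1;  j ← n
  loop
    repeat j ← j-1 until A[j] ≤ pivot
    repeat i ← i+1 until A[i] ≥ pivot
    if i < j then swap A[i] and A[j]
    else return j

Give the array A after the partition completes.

pivot=6
j stops at 8 (4), i stops at 0 (6); swap ⇒ [4, 2, 4, 2, 4, 2, 6, 6, 6]
j stops at 7 (6), i stops at 6 (6); swap ⇒ [4, 2, 4, 2, 4, 2, 6, 6, 6]
j stops at 6, i stops at 7; i≥j ⇒ return 6. A=[4, 2, 4, 2, 4, 2, 6, 6, 6]

[4, 2, 4, 2, 4, 2, 6, 6, 6]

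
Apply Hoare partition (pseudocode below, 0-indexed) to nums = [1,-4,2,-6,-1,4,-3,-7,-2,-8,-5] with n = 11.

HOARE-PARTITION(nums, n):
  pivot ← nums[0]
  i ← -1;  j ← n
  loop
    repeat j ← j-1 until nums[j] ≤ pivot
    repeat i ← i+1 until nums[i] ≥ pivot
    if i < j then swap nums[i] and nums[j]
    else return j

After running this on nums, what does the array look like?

[-5,-4,-8,-6,-1,-2,-3,-7,4,2,1]

pivot = nums[0] = 1; i = -1, j = 11
j→10 (nums[10]=-5≤1), i→0 (nums[0]=1≥1); i<j, swap → [-5,-4,2,-6,-1,4,-3,-7,-2,-8,1]
j→9 (nums[9]=-8≤1), i→2 (nums[2]=2≥1); i<j, swap → [-5,-4,-8,-6,-1,4,-3,-7,-2,2,1]
j→8 (nums[8]=-2≤1), i→5 (nums[5]=4≥1); i<j, swap → [-5,-4,-8,-6,-1,-2,-3,-7,4,2,1]
j→7, i→8; i≥j, return j=7. nums = [-5,-4,-8,-6,-1,-2,-3,-7,4,2,1]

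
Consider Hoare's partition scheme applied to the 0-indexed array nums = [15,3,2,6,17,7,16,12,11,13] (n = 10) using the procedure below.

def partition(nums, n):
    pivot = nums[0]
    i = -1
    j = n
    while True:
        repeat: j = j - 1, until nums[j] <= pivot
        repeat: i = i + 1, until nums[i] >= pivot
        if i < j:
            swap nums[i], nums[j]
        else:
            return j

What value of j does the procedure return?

6

pivot = nums[0] = 15; i = -1, j = 10
j→9 (nums[9]=13≤15), i→0 (nums[0]=15≥15); i<j, swap → [13,3,2,6,17,7,16,12,11,15]
j→8 (nums[8]=11≤15), i→4 (nums[4]=17≥15); i<j, swap → [13,3,2,6,11,7,16,12,17,15]
j→7 (nums[7]=12≤15), i→6 (nums[6]=16≥15); i<j, swap → [13,3,2,6,11,7,12,16,17,15]
j→6, i→7; i≥j, return j=6. nums = [13,3,2,6,11,7,12,16,17,15]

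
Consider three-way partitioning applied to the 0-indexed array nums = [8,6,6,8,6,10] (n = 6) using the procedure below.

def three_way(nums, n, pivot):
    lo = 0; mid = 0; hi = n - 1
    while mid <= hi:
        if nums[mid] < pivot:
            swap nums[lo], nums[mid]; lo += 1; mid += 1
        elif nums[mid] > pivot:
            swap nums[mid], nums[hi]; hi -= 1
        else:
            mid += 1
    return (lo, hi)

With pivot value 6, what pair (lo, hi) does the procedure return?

(0, 2)

lo=0 mid=0 hi=5
8>6: swap(0,5), hi=4 ⇒ [10,6,6,8,6,8]
10>6: swap(0,4), hi=3 ⇒ [6,6,6,8,10,8]
6=6: mid=1
6=6: mid=2
6=6: mid=3
8>6: swap(3,3), hi=2 ⇒ [6,6,6,8,10,8]
done. lo=0 hi=2; nums=[6,6,6,8,10,8]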